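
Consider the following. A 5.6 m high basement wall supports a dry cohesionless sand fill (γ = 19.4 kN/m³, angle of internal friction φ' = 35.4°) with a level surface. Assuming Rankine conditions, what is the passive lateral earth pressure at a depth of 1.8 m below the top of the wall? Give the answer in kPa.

131 kPa

K_p = (1 + sin φ)/(1 − sin φ) = 3.754.
σ_h = K_p γ z = 3.754 × 19.4 × 1.8 = 131.1 kPa.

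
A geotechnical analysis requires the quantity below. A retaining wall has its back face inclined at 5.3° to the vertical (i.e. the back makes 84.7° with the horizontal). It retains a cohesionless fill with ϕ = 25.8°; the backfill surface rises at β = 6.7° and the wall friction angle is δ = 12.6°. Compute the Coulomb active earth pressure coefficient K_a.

0.435

K_a = sin²(α+φ) / [sin²α · sin(α−δ) · (1 + √{sin(φ+δ)sin(φ−β) / (sin(α−δ)sin(α+β))})²].
With α = 84.7°, φ = 25.8°, δ = 12.6°, β = 6.7°: K_a = 0.4349.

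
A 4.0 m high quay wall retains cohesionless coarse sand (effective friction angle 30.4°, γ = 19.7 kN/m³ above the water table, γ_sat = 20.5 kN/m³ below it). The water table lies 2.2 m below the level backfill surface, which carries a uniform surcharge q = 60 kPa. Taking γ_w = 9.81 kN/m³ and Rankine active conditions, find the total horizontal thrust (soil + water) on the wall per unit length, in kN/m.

142 kN/m

K_a = tan²(45° − φ/2) = 0.3280.
γ' = 20.5 − 9.81 = 10.69 kN/m³. h₂ = H − d_w = 1.8 m.
σ'_h: at surface K_a·q = 19.68; at WT K_a(q+γd_w) = 33.89; at base K_a(q+γd_w+γ'h₂) = 40.21 kPa.
P₁ = ½(19.68+33.89)×2.2 = 58.93; P₂ = ½(33.89+40.21)×1.8 = 66.69; P_w = ½γ_w h₂² = 15.89.
Total = 58.93+66.69+15.89 = 141.5 kN/m.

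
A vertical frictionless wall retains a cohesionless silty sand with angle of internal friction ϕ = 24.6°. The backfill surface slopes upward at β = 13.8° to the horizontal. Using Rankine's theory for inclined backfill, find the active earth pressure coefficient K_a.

K_a = cos β · (cos β − √(cos²β − cos²φ)) / (cos β + √(cos²β − cos²φ)).
cos β = 0.9711, cos φ = 0.9092, √(cos²β − cos²φ) = 0.3412.
K_a = 0.9711 × (0.9711 − 0.3412)/(0.9711 + 0.3412) = 0.4662.

0.466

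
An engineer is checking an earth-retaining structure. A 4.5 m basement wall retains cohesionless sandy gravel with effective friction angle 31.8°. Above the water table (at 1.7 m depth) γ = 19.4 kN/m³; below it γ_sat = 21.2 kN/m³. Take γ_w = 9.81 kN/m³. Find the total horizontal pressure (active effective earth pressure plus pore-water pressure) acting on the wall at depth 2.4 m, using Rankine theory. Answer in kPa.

K_a = (1 − sin φ)/(1 + sin φ) = 0.3098.
γ' = 21.2 − 9.81 = 11.39 kN/m³.
Effective vertical stress at 2.4 m: σ'_v = 19.4×1.7 + 11.39×0.700 = 40.95 kPa.
σ'_h = K_a σ'_v = 0.3098 × 40.95 = 12.69 kPa; u = γ_w × 0.700 = 6.867 kPa.
Total σ_h = 12.69 + 6.867 = 19.55 kPa.

19.6 kPa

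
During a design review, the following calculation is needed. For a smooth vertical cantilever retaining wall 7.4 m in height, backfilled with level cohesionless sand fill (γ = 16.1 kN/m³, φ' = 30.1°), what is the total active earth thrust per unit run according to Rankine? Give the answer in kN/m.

146 kN/m

K_a = tan²(45° − φ/2) = 0.3320.
P_a = ½ K_a γ H² = 0.5 × 0.3320 × 16.1 × 7.4² = 146.3 kN/m.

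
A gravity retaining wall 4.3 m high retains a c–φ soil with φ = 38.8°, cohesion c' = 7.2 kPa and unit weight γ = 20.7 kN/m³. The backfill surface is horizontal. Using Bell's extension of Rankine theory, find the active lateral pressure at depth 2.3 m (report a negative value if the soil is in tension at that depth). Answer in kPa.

K_a = (1 − sin φ)/(1 + sin φ) = 0.2296.
σ_a = K_a γ z − 2c√K_a = 0.2296×20.7×2.3 − 2×7.2×0.4791 = 4.030 kPa.

4.03 kPa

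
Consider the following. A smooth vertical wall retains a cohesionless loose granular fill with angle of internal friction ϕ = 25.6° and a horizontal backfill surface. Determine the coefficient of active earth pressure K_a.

0.397

K_a = tan²(45° − φ/2) = tan²(32.20°) = 0.3966.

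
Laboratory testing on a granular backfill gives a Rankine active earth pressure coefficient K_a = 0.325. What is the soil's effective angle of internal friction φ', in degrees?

K_a = tan²(45° − φ/2) ⇒ 45° − φ/2 = arctan(√0.325) = 29.69°.
φ = 2(45° − 29.69°) = 30.63°.

30.6°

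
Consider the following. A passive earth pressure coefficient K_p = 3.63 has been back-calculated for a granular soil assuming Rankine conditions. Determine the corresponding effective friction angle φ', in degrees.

34.6°

K_p = (1+sin φ)/(1−sin φ) ⇒ sin φ = (K_p − 1)/(K_p + 1) = 0.5680.
φ = arcsin(0.5680) = 34.61°.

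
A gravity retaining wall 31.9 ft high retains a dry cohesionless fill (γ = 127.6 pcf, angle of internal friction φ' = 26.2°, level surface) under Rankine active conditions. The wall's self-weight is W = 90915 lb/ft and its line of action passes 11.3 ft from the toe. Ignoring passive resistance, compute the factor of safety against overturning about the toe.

3.84

K_a = tan²(45° − 26.2°/2) = 0.3874.
P_a = ½K_aγH² = 0.5×0.3874×127.6×31.9² = 25150 lb/ft, acting at H/3 = 10.63 ft above the base.
Overturning moment M_o = P_a × H/3 = 25150 × 10.63 = 267500.
Resisting moment M_r = W × 11.3 = 90915 × 11.3 = 1027000.
FS_overturning = M_r/M_o = 1027000/267500 = 3.841.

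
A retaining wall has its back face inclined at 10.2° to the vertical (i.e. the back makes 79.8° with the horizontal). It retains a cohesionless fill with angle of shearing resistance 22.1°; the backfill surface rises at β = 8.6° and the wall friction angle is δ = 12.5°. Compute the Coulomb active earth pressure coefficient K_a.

0.563

K_a = sin²(α+φ) / [sin²α · sin(α−δ) · (1 + √{sin(φ+δ)sin(φ−β) / (sin(α−δ)sin(α+β))})²].
With α = 79.8°, φ = 22.1°, δ = 12.5°, β = 8.6°: K_a = 0.5633.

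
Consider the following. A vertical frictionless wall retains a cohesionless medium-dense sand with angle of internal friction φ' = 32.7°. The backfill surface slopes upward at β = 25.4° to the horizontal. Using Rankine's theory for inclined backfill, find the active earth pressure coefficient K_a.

0.422

K_a = cos β · (cos β − √(cos²β − cos²φ)) / (cos β + √(cos²β − cos²φ)).
cos β = 0.9033, cos φ = 0.8415, √(cos²β − cos²φ) = 0.3284.
K_a = 0.9033 × (0.9033 − 0.3284)/(0.9033 + 0.3284) = 0.4216.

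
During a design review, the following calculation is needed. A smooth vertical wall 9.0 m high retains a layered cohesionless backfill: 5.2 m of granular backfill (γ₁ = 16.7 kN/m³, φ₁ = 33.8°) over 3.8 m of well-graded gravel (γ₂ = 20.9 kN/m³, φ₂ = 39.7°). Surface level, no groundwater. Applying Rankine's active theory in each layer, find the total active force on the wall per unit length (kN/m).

170 kN/m

K_a1 = tan²(45°−33.8°/2) = 0.2851; K_a2 = tan²(45°−39.7°/2) = 0.2204.
Layer 1: σ at base = K_a1 γ₁ h₁ = 24.76 kPa; P₁ = ½×24.76×5.2 = 64.37.
Layer 2: σ_v at top = γ₁h₁ = 86.84; σ_h top = K_a2×86.84 = 19.14; σ_h base = K_a2×(86.84+20.9×3.8) = 36.65.
P₂ = ½(19.14+36.65)×3.8 = 106.0. Total P_a = 64.37+106.0 = 170.4 kN/m.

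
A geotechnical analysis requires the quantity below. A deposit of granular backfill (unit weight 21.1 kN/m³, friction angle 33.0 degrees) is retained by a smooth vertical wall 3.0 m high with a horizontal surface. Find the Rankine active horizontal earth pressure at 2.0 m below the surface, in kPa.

12.4 kPa

K_a = (1 − sin φ)/(1 + sin φ) = 0.2948.
σ_h = K_a γ z = 0.2948 × 21.1 × 2.0 = 12.44 kPa.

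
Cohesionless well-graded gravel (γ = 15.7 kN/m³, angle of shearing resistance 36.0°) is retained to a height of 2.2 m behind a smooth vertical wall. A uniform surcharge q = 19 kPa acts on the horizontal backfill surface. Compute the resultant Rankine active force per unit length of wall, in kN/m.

20.7 kN/m

K_a = tan²(45° − φ/2) = 0.2596.
Soil triangle: ½ K_a γ H² = 0.5×0.2596×15.7×2.2² = 9.864 kN/m.
Surcharge rectangle: K_a q H = 0.2596×19×2.2 = 10.85 kN/m.
Total = 9.864 + 10.85 = 20.72 kN/m.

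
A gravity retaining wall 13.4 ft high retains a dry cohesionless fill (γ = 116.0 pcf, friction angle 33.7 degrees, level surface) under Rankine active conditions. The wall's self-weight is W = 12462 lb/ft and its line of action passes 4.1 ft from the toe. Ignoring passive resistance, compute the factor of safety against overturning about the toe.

K_a = tan²(45° − 33.7°/2) = 0.2863.
P_a = ½K_aγH² = 0.5×0.2863×116.0×13.4² = 2982 lb/ft, acting at H/3 = 4.467 ft above the base.
Overturning moment M_o = P_a × H/3 = 2982 × 4.467 = 13320.
Resisting moment M_r = W × 4.1 = 12462 × 4.1 = 51090.
FS_overturning = M_r/M_o = 51090/13320 = 3.836.

3.84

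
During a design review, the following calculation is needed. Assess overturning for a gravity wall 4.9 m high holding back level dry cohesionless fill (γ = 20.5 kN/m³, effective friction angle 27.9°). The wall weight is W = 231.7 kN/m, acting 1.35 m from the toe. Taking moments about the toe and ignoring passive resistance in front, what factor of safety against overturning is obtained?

K_a = tan²(45° − 27.9°/2) = 0.3625.
P_a = ½K_aγH² = 0.5×0.3625×20.5×4.9² = 89.20 kN/m, acting at H/3 = 1.633 m above the base.
Overturning moment M_o = P_a × H/3 = 89.20 × 1.633 = 145.7.
Resisting moment M_r = W × 1.35 = 231.7 × 1.35 = 312.8.
FS_overturning = M_r/M_o = 312.8/145.7 = 2.147.

2.15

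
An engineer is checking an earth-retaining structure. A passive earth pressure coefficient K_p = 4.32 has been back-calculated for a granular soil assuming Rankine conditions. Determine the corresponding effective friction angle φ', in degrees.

K_p = (1+sin φ)/(1−sin φ) ⇒ sin φ = (K_p − 1)/(K_p + 1) = 0.6241.
φ = arcsin(0.6241) = 38.61°.

38.6°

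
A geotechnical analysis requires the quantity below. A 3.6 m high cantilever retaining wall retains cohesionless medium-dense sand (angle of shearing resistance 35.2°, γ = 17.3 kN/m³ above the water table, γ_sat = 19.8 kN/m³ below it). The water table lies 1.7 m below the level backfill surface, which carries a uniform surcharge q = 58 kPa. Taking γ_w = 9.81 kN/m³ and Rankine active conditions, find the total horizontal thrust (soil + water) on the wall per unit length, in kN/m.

100 kN/m

K_a = tan²(45° − φ/2) = 0.2687.
γ' = 19.8 − 9.81 = 9.990 kN/m³. h₂ = H − d_w = 1.9 m.
σ'_h: at surface K_a·q = 15.58; at WT K_a(q+γd_w) = 23.49; at base K_a(q+γd_w+γ'h₂) = 28.59 kPa.
P₁ = ½(15.58+23.49)×1.7 = 33.21; P₂ = ½(23.49+28.59)×1.9 = 49.47; P_w = ½γ_w h₂² = 17.71.
Total = 33.21+49.47+17.71 = 100.4 kN/m.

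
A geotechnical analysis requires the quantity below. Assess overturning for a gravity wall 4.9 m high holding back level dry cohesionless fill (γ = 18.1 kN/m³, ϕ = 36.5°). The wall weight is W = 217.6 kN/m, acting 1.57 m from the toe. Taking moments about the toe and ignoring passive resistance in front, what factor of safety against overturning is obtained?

K_a = tan²(45° − 36.5°/2) = 0.2541.
P_a = ½K_aγH² = 0.5×0.2541×18.1×4.9² = 55.20 kN/m, acting at H/3 = 1.633 m above the base.
Overturning moment M_o = P_a × H/3 = 55.20 × 1.633 = 90.17.
Resisting moment M_r = W × 1.57 = 217.6 × 1.57 = 341.6.
FS_overturning = M_r/M_o = 341.6/90.17 = 3.789.

3.79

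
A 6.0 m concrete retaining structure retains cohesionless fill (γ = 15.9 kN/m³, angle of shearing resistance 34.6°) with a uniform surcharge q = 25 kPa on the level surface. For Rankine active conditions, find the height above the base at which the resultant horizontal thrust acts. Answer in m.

2.34 m

K_a = 0.2756.
Triangular part P₁ = ½K_aγH² = 78.89 at H/3 = 2.000 m; rectangular part P₂ = K_a q H = 41.35 at H/2 = 3.000 m.
ȳ = (P₁·2.000 + P₂·3.000)/(P₁+P₂) = 2.344 m.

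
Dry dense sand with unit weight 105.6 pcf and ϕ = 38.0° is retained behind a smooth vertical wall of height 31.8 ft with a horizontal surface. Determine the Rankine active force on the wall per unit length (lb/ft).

12700 lb/ft

K_a = tan²(45° − φ/2) = 0.2379.
P_a = ½ K_a γ H² = 0.5 × 0.2379 × 105.6 × 31.8² = 12700 lb/ft.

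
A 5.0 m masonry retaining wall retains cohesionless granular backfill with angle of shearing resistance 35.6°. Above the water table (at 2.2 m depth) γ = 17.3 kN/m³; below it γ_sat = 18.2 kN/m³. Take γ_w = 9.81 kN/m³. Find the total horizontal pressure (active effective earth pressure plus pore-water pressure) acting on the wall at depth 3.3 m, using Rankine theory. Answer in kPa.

23.3 kPa

K_a = (1 − sin φ)/(1 + sin φ) = 0.2641.
γ' = 18.2 − 9.81 = 8.390 kN/m³.
Effective vertical stress at 3.3 m: σ'_v = 17.3×2.2 + 8.390×1.10 = 47.29 kPa.
σ'_h = K_a σ'_v = 0.2641 × 47.29 = 12.49 kPa; u = γ_w × 1.10 = 10.79 kPa.
Total σ_h = 12.49 + 10.79 = 23.28 kPa.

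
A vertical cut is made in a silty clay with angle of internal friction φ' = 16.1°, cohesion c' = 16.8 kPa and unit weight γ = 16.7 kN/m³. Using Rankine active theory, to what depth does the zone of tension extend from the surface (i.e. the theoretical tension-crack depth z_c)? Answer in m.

K_a = tan²(45° − 16.1°/2) = 0.5658; √K_a = 0.7522.
The active pressure is zero where K_a γ z = 2c√K_a, so z_c = 2c/(γ√K_a) = 2×16.8/(16.7×0.7522) = 2.675 m.

2.67 m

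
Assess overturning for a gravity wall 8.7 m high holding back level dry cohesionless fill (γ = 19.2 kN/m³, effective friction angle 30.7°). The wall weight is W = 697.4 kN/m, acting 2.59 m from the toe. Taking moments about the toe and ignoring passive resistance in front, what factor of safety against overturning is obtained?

K_a = tan²(45° − 30.7°/2) = 0.3240.
P_a = ½K_aγH² = 0.5×0.3240×19.2×8.7² = 235.4 kN/m, acting at H/3 = 2.900 m above the base.
Overturning moment M_o = P_a × H/3 = 235.4 × 2.900 = 682.8.
Resisting moment M_r = W × 2.59 = 697.4 × 2.59 = 1806.
FS_overturning = M_r/M_o = 1806/682.8 = 2.645.

2.65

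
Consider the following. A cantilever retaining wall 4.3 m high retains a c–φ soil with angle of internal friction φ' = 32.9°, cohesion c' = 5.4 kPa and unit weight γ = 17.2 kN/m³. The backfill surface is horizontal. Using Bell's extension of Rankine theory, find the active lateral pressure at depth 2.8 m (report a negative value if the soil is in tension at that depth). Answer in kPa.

8.38 kPa

K_a = (1 − sin φ)/(1 + sin φ) = 0.2960.
σ_a = K_a γ z − 2c√K_a = 0.2960×17.2×2.8 − 2×5.4×0.5441 = 8.381 kPa.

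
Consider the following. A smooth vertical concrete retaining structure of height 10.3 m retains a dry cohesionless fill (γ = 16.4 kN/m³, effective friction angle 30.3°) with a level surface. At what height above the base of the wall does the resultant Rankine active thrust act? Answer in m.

3.43 m

K_a = 0.3293.
The pressure distribution is triangular, so the resultant acts at H/3 above the base = 10.3/3 = 3.433 m.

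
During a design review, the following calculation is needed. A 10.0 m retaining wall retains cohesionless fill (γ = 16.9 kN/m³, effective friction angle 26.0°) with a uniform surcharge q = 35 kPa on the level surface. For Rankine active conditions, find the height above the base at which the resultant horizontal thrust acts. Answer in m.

K_a = 0.3905.
Triangular part P₁ = ½K_aγH² = 329.9 at H/3 = 3.333 m; rectangular part P₂ = K_a q H = 136.7 at H/2 = 5.000 m.
ȳ = (P₁·3.333 + P₂·5.000)/(P₁+P₂) = 3.821 m.

3.82 m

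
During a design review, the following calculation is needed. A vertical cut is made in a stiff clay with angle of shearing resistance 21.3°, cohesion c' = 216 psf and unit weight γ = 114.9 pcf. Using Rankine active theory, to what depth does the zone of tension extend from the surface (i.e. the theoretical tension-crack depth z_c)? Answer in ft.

5.50 ft

K_a = tan²(45° − 21.3°/2) = 0.4671; √K_a = 0.6834.
The active pressure is zero where K_a γ z = 2c√K_a, so z_c = 2c/(γ√K_a) = 2×216/(114.9×0.6834) = 5.501 ft.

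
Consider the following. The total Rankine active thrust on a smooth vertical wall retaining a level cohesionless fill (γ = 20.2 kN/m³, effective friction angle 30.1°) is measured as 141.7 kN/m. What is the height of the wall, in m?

K_a = 0.3320. P_a = ½ K_a γ H² ⇒ H = √(2P_a/(K_a γ)).
H = √(2×141.7/(0.3320×20.2)) = 6.501 m.

6.50 m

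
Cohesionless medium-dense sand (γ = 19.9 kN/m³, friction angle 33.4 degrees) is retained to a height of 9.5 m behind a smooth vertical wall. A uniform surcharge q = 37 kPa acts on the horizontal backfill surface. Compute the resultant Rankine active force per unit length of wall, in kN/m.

362 kN/m

K_a = tan²(45° − φ/2) = 0.2899.
Soil triangle: ½ K_a γ H² = 0.5×0.2899×19.9×9.5² = 260.3 kN/m.
Surcharge rectangle: K_a q H = 0.2899×37×9.5 = 101.9 kN/m.
Total = 260.3 + 101.9 = 362.3 kN/m.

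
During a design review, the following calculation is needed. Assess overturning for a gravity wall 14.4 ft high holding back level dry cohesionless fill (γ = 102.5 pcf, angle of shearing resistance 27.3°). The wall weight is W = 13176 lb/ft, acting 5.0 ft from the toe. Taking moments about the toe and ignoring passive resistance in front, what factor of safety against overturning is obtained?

K_a = tan²(45° − 27.3°/2) = 0.3711.
P_a = ½K_aγH² = 0.5×0.3711×102.5×14.4² = 3944 lb/ft, acting at H/3 = 4.800 ft above the base.
Overturning moment M_o = P_a × H/3 = 3944 × 4.800 = 18930.
Resisting moment M_r = W × 5.0 = 13176 × 5.0 = 65880.
FS_overturning = M_r/M_o = 65880/18930 = 3.480.

3.48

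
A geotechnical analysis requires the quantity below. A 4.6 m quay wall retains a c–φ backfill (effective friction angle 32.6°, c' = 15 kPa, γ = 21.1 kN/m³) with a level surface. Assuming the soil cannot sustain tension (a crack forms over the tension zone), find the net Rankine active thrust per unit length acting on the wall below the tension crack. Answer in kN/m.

12.7 kN/m

K_a = 0.2997; √K_a = 0.5475.
Tension-crack depth z_c = 2c/(γ√K_a) = 2×15/(21.1×0.5475) = 2.597 m.
σ_a at base = K_a γ H − 2c√K_a = 0.2997×21.1×4.6 − 2×15×0.5475 = 12.67 kPa.
P_a = ½ × 12.67 × (H − z_c) = 0.5×12.67×2.003 = 12.69 kN/m.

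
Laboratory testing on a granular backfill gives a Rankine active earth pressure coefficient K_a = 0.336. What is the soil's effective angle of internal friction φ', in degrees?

29.8°

K_a = tan²(45° − φ/2) ⇒ 45° − φ/2 = arctan(√0.336) = 30.10°.
φ = 2(45° − 30.10°) = 29.80°.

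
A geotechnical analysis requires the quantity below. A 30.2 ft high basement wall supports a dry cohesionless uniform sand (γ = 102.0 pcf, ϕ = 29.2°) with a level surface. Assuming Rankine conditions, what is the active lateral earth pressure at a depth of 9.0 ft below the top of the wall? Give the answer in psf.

316 psf

K_a = (1 − sin φ)/(1 + sin φ) = 0.3442.
σ_h = K_a γ z = 0.3442 × 102.0 × 9.0 = 316.0 psf.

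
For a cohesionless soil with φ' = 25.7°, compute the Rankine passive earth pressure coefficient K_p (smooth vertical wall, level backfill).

2.53

K_p = (1 + sin φ)/(1 − sin φ) = tan²(45° + 25.7°/2) = 2.531.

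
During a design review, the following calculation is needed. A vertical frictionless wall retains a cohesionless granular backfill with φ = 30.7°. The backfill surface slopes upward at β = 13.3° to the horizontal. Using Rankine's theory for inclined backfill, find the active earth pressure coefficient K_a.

K_a = cos β · (cos β − √(cos²β − cos²φ)) / (cos β + √(cos²β − cos²φ)).
cos β = 0.9732, cos φ = 0.8599, √(cos²β − cos²φ) = 0.4558.
K_a = 0.9732 × (0.9732 − 0.4558)/(0.9732 + 0.4558) = 0.3524.

0.352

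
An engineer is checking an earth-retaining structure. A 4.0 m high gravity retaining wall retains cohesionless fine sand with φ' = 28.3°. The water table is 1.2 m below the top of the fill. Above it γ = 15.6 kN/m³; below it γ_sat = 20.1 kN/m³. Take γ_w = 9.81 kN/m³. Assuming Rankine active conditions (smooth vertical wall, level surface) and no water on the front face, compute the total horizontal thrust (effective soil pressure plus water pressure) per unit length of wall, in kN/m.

K_a = tan²(45° − φ/2) = 0.3568.
γ' = 20.1 − 9.81 = 10.29 kN/m³. Depth below WT = 2.8 m.
σ'_h at WT = K_a γ d_w = 6.679 kPa; at base = 6.679 + K_a γ' × 2.8 = 16.96 kPa.
P₁ (0–1.2 m) = ½×6.679×1.2 = 4.007. P₂ (1.2–4.0 m) = ½(6.679+16.96)×2.8 = 33.09.
P_w = ½ γ_w h₂² = 0.5×9.81×2.8² = 38.46. Total = 4.007+33.09+38.46 = 75.55 kN/m.

75.6 kN/m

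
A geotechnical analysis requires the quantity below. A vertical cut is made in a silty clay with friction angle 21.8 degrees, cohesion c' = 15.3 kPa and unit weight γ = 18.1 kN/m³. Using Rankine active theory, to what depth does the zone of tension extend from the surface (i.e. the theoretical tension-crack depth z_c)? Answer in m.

K_a = tan²(45° − 21.8°/2) = 0.4584; √K_a = 0.6771.
The active pressure is zero where K_a γ z = 2c√K_a, so z_c = 2c/(γ√K_a) = 2×15.3/(18.1×0.6771) = 2.497 m.

2.50 m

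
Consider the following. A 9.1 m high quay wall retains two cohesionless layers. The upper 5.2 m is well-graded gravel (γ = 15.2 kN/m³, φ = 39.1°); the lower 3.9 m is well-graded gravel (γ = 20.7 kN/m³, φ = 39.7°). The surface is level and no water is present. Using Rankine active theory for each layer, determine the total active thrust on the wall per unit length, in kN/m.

K_a1 = tan²(45°−39.1°/2) = 0.2265; K_a2 = tan²(45°−39.7°/2) = 0.2204.
Layer 1: σ at base = K_a1 γ₁ h₁ = 17.90 kPa; P₁ = ½×17.90×5.2 = 46.54.
Layer 2: σ_v at top = γ₁h₁ = 79.04; σ_h top = K_a2×79.04 = 17.42; σ_h base = K_a2×(79.04+20.7×3.9) = 35.22.
P₂ = ½(17.42+35.22)×3.9 = 102.6. Total P_a = 46.54+102.6 = 149.2 kN/m.

149 kN/m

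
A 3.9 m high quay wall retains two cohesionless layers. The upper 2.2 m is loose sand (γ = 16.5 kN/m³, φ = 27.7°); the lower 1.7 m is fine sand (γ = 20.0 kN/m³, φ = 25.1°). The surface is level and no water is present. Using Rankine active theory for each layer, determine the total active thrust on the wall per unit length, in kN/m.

51.2 kN/m

K_a1 = tan²(45°−27.7°/2) = 0.3653; K_a2 = tan²(45°−25.1°/2) = 0.4043.
Layer 1: σ at base = K_a1 γ₁ h₁ = 13.26 kPa; P₁ = ½×13.26×2.2 = 14.59.
Layer 2: σ_v at top = γ₁h₁ = 36.30; σ_h top = K_a2×36.30 = 14.68; σ_h base = K_a2×(36.30+20.0×1.7) = 28.42.
P₂ = ½(14.68+28.42)×1.7 = 36.63. Total P_a = 14.59+36.63 = 51.22 kN/m.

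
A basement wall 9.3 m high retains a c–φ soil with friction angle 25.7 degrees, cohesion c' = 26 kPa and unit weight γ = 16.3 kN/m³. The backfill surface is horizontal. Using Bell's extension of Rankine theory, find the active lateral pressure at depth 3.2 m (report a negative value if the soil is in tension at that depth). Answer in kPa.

-12.1 kPa

K_a = (1 − sin φ)/(1 + sin φ) = 0.3950.
σ_a = K_a γ z − 2c√K_a = 0.3950×16.3×3.2 − 2×26×0.6285 = -12.08 kPa.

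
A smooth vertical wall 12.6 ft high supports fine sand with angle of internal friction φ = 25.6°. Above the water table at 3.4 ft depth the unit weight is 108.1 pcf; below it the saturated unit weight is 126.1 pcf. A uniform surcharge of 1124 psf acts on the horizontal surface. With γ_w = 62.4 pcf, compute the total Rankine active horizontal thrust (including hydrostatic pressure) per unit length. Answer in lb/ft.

K_a = tan²(45° − φ/2) = 0.3966.
γ' = 126.1 − 62.4 = 63.70 pcf. h₂ = H − d_w = 9.2 ft.
σ'_h: at surface K_a·q = 445.7; at WT K_a(q+γd_w) = 591.5; at base K_a(q+γd_w+γ'h₂) = 823.9 psf.
P₁ = ½(445.7+591.5)×3.4 = 1763; P₂ = ½(591.5+823.9)×9.2 = 6511; P_w = ½γ_w h₂² = 2641.
Total = 1763+6511+2641 = 10910 lb/ft.

10900 lb/ft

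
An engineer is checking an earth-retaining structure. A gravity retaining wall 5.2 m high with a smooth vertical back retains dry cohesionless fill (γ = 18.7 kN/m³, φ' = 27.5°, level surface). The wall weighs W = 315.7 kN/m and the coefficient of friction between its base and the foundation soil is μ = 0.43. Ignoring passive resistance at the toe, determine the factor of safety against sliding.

1.46

K_a = tan²(45° − 27.5°/2) = 0.3682.
P_a = ½K_aγH² = 0.5×0.3682×18.7×5.2² = 93.10 kN/m, acting at H/3 = 1.733 m above the base.
FS_sliding = μW / P_a = 0.43×315.7 / 93.10 = 1.458.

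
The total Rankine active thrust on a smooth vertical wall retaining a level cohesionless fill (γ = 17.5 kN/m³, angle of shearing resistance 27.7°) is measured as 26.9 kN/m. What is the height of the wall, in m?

2.90 m

K_a = 0.3653. P_a = ½ K_a γ H² ⇒ H = √(2P_a/(K_a γ)).
H = √(2×26.9/(0.3653×17.5)) = 2.901 m.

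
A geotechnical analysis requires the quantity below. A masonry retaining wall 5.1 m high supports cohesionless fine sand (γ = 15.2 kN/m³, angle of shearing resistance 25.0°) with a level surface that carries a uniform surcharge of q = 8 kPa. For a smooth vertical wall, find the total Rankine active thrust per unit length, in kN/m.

96.8 kN/m

K_a = tan²(45° − φ/2) = 0.4059.
Soil triangle: ½ K_a γ H² = 0.5×0.4059×15.2×5.1² = 80.23 kN/m.
Surcharge rectangle: K_a q H = 0.4059×8×5.1 = 16.56 kN/m.
Total = 80.23 + 16.56 = 96.79 kN/m.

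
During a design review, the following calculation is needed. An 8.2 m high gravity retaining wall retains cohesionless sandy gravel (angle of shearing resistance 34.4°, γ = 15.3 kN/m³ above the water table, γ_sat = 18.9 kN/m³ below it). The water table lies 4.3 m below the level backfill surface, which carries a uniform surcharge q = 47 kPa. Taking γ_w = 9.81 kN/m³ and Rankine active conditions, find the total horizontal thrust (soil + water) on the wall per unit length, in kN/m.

312 kN/m

K_a = tan²(45° − φ/2) = 0.2780.
γ' = 18.9 − 9.81 = 9.090 kN/m³. h₂ = H − d_w = 3.9 m.
σ'_h: at surface K_a·q = 13.07; at WT K_a(q+γd_w) = 31.35; at base K_a(q+γd_w+γ'h₂) = 41.21 kPa.
P₁ = ½(13.07+31.35)×4.3 = 95.50; P₂ = ½(31.35+41.21)×3.9 = 141.5; P_w = ½γ_w h₂² = 74.61.
Total = 95.50+141.5+74.61 = 311.6 kN/m.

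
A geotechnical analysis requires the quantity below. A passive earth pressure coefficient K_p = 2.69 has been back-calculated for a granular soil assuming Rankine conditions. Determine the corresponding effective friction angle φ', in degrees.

K_p = (1+sin φ)/(1−sin φ) ⇒ sin φ = (K_p − 1)/(K_p + 1) = 0.4580.
φ = arcsin(0.4580) = 27.26°.

27.3°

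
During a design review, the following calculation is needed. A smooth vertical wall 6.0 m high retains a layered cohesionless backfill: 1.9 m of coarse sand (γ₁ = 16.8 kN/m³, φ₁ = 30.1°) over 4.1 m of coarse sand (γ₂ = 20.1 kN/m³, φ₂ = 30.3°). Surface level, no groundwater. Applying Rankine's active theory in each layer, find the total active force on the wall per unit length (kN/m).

K_a1 = tan²(45°−30.1°/2) = 0.3320; K_a2 = tan²(45°−30.3°/2) = 0.3293.
Layer 1: σ at base = K_a1 γ₁ h₁ = 10.60 kPa; P₁ = ½×10.60×1.9 = 10.07.
Layer 2: σ_v at top = γ₁h₁ = 31.92; σ_h top = K_a2×31.92 = 10.51; σ_h base = K_a2×(31.92+20.1×4.1) = 37.65.
P₂ = ½(10.51+37.65)×4.1 = 98.73. Total P_a = 10.07+98.73 = 108.8 kN/m.

109 kN/m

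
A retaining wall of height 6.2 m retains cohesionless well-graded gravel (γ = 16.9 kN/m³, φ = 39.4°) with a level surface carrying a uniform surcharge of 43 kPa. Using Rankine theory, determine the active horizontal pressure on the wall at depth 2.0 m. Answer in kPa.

17.2 kPa

K_a = (1 − sin φ)/(1 + sin φ) = 0.2234.
σ_v = γz + q = 16.9 × 2.0 + 43 = 76.80 kPa.
σ_h = K_a σ_v = 0.2234 × 76.80 = 17.16 kPa.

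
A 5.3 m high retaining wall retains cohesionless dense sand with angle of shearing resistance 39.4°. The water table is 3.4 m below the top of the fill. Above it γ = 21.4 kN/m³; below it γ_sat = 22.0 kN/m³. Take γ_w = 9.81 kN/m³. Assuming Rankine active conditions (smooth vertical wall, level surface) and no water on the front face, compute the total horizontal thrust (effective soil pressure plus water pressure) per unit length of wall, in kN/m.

K_a = tan²(45° − φ/2) = 0.2234.
γ' = 22.0 − 9.81 = 12.19 kN/m³. Depth below WT = 1.9 m.
σ'_h at WT = K_a γ d_w = 16.26 kPa; at base = 16.26 + K_a γ' × 1.9 = 21.43 kPa.
P₁ (0–3.4 m) = ½×16.26×3.4 = 27.64. P₂ (3.4–5.3 m) = ½(16.26+21.43)×1.9 = 35.81.
P_w = ½ γ_w h₂² = 0.5×9.81×1.9² = 17.71. Total = 27.64+35.81+17.71 = 81.15 kN/m.

81.2 kN/m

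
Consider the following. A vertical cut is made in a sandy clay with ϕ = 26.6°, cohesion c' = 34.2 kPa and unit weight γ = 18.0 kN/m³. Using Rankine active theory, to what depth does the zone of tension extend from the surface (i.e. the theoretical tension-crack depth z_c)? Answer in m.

6.15 m

K_a = tan²(45° − 26.6°/2) = 0.3814; √K_a = 0.6176.
The active pressure is zero where K_a γ z = 2c√K_a, so z_c = 2c/(γ√K_a) = 2×34.2/(18.0×0.6176) = 6.153 m.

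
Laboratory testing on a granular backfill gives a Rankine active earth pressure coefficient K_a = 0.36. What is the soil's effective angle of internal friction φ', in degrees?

K_a = tan²(45° − φ/2) ⇒ 45° − φ/2 = arctan(√0.36) = 30.96°.
φ = 2(45° − 30.96°) = 28.07°.

28.1°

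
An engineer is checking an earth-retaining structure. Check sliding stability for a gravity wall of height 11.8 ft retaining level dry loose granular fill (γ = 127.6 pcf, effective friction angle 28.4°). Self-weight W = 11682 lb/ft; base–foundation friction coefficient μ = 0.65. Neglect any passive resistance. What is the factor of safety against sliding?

2.41

K_a = tan²(45° − 28.4°/2) = 0.3554.
P_a = ½K_aγH² = 0.5×0.3554×127.6×11.8² = 3157 lb/ft, acting at H/3 = 3.933 ft above the base.
FS_sliding = μW / P_a = 0.65×11682 / 3157 = 2.405.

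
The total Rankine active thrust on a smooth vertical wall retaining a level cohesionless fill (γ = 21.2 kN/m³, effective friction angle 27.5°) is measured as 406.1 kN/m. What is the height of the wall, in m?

10.2 m

K_a = 0.3682. P_a = ½ K_a γ H² ⇒ H = √(2P_a/(K_a γ)).
H = √(2×406.1/(0.3682×21.2)) = 10.20 m.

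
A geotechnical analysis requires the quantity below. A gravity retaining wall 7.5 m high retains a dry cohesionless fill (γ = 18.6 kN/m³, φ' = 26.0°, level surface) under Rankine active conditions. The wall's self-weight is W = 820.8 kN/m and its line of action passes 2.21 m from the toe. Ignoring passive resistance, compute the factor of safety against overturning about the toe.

K_a = tan²(45° − 26.0°/2) = 0.3905.
P_a = ½K_aγH² = 0.5×0.3905×18.6×7.5² = 204.3 kN/m, acting at H/3 = 2.500 m above the base.
Overturning moment M_o = P_a × H/3 = 204.3 × 2.500 = 510.7.
Resisting moment M_r = W × 2.21 = 820.8 × 2.21 = 1814.
FS_overturning = M_r/M_o = 1814/510.7 = 3.552.

3.55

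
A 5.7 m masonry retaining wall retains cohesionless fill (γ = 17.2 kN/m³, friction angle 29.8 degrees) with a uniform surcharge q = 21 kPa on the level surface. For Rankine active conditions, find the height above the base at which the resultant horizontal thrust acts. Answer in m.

2.18 m

K_a = 0.3360.
Triangular part P₁ = ½K_aγH² = 93.89 at H/3 = 1.900 m; rectangular part P₂ = K_a q H = 40.22 at H/2 = 2.850 m.
ȳ = (P₁·1.900 + P₂·2.850)/(P₁+P₂) = 2.185 m.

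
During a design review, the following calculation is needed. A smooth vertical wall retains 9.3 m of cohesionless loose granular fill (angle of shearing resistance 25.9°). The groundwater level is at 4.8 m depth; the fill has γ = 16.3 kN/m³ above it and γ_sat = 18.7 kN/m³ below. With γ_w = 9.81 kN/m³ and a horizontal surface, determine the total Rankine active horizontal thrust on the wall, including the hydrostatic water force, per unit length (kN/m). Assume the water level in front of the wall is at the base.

K_a = tan²(45° − φ/2) = 0.3920.
γ' = 18.7 − 9.81 = 8.890 kN/m³. Depth below WT = 4.5 m.
σ'_h at WT = K_a γ d_w = 30.67 kPa; at base = 30.67 + K_a γ' × 4.5 = 46.35 kPa.
P₁ (0–4.8 m) = ½×30.67×4.8 = 73.60. P₂ (4.8–9.3 m) = ½(30.67+46.35)×4.5 = 173.3.
P_w = ½ γ_w h₂² = 0.5×9.81×4.5² = 99.33. Total = 73.60+173.3+99.33 = 346.2 kN/m.

346 kN/m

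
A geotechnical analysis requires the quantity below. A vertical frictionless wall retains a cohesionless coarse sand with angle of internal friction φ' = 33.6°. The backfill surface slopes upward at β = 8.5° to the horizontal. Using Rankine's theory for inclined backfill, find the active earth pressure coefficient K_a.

K_a = cos β · (cos β − √(cos²β − cos²φ)) / (cos β + √(cos²β − cos²φ)).
cos β = 0.9890, cos φ = 0.8329, √(cos²β − cos²φ) = 0.5333.
K_a = 0.9890 × (0.9890 − 0.5333)/(0.9890 + 0.5333) = 0.2961.

0.296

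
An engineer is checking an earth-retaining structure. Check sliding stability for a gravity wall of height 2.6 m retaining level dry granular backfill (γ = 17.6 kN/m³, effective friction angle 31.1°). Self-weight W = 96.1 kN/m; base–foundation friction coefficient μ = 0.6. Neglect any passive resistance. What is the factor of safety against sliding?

K_a = tan²(45° − 31.1°/2) = 0.3188.
P_a = ½K_aγH² = 0.5×0.3188×17.6×2.6² = 18.96 kN/m, acting at H/3 = 0.8667 m above the base.
FS_sliding = μW / P_a = 0.6×96.1 / 18.96 = 3.040.

3.04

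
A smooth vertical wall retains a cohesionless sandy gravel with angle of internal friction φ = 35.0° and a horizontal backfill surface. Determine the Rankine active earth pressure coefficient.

0.271

K_a = tan²(45° − φ/2) = tan²(27.50°) = 0.2710.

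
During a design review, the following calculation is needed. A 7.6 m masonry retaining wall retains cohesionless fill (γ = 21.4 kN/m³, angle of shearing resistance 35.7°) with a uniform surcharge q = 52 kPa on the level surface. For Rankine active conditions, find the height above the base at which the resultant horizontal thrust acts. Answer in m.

3.03 m

K_a = 0.2630.
Triangular part P₁ = ½K_aγH² = 162.5 at H/3 = 2.533 m; rectangular part P₂ = K_a q H = 103.9 at H/2 = 3.800 m.
ȳ = (P₁·2.533 + P₂·3.800)/(P₁+P₂) = 3.027 m.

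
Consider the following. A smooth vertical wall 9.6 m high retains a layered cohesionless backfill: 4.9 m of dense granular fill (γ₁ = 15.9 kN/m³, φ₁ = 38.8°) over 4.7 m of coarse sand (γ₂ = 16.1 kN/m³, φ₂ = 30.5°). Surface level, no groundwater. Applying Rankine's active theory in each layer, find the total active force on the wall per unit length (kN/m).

222 kN/m

K_a1 = tan²(45°−38.8°/2) = 0.2296; K_a2 = tan²(45°−30.5°/2) = 0.3267.
Layer 1: σ at base = K_a1 γ₁ h₁ = 17.88 kPa; P₁ = ½×17.88×4.9 = 43.82.
Layer 2: σ_v at top = γ₁h₁ = 77.91; σ_h top = K_a2×77.91 = 25.45; σ_h base = K_a2×(77.91+16.1×4.7) = 50.17.
P₂ = ½(25.45+50.17)×4.7 = 177.7. Total P_a = 43.82+177.7 = 221.5 kN/m.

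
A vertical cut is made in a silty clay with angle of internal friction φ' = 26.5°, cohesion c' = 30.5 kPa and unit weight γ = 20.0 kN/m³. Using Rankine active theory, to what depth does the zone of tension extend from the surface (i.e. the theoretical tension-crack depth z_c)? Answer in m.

K_a = tan²(45° − 26.5°/2) = 0.3829; √K_a = 0.6188.
The active pressure is zero where K_a γ z = 2c√K_a, so z_c = 2c/(γ√K_a) = 2×30.5/(20.0×0.6188) = 4.929 m.

4.93 m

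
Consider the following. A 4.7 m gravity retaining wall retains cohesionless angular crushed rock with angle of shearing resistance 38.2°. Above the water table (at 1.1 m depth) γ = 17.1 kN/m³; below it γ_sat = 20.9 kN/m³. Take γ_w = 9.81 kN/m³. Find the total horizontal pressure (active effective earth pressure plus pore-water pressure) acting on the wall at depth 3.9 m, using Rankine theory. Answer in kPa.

K_a = (1 − sin φ)/(1 + sin φ) = 0.2358.
γ' = 20.9 − 9.81 = 11.09 kN/m³.
Effective vertical stress at 3.9 m: σ'_v = 17.1×1.1 + 11.09×2.80 = 49.86 kPa.
σ'_h = K_a σ'_v = 0.2358 × 49.86 = 11.76 kPa; u = γ_w × 2.80 = 27.47 kPa.
Total σ_h = 11.76 + 27.47 = 39.22 kPa.

39.2 kPa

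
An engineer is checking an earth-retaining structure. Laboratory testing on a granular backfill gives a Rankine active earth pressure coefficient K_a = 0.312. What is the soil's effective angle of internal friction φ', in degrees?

K_a = tan²(45° − φ/2) ⇒ 45° − φ/2 = arctan(√0.312) = 29.19°.
φ = 2(45° − 29.19°) = 31.63°.

31.6°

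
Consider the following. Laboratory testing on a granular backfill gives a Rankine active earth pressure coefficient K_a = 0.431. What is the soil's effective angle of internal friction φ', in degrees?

K_a = tan²(45° − φ/2) ⇒ 45° − φ/2 = arctan(√0.431) = 33.29°.
φ = 2(45° − 33.29°) = 23.43°.

23.4°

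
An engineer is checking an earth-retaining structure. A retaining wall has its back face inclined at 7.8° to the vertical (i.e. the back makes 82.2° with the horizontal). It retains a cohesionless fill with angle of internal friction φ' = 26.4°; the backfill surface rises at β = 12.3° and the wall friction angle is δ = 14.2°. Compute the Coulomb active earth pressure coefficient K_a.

0.494

K_a = sin²(α+φ) / [sin²α · sin(α−δ) · (1 + √{sin(φ+δ)sin(φ−β) / (sin(α−δ)sin(α+β))})²].
With α = 82.2°, φ = 26.4°, δ = 14.2°, β = 12.3°: K_a = 0.4935.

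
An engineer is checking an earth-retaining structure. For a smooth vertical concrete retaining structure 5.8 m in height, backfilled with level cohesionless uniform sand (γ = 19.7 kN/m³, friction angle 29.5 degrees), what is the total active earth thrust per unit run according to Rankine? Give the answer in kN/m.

K_a = tan²(45° − φ/2) = 0.3401.
P_a = ½ K_a γ H² = 0.5 × 0.3401 × 19.7 × 5.8² = 112.7 kN/m.

113 kN/m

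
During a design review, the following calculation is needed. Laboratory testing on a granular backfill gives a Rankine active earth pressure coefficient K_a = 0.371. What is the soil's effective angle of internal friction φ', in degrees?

27.3°

K_a = tan²(45° − φ/2) ⇒ 45° − φ/2 = arctan(√0.371) = 31.35°.
φ = 2(45° − 31.35°) = 27.31°.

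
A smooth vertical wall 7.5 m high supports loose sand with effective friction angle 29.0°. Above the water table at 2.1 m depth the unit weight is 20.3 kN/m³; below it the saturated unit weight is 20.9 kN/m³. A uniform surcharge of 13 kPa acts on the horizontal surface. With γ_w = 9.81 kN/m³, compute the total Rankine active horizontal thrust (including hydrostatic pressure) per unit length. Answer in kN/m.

K_a = tan²(45° − φ/2) = 0.3470.
γ' = 20.9 − 9.81 = 11.09 kN/m³. h₂ = H − d_w = 5.4 m.
σ'_h: at surface K_a·q = 4.511; at WT K_a(q+γd_w) = 19.30; at base K_a(q+γd_w+γ'h₂) = 40.08 kPa.
P₁ = ½(4.511+19.30)×2.1 = 25.00; P₂ = ½(19.30+40.08)×5.4 = 160.3; P_w = ½γ_w h₂² = 143.0.
Total = 25.00+160.3+143.0 = 328.4 kN/m.

328 kN/m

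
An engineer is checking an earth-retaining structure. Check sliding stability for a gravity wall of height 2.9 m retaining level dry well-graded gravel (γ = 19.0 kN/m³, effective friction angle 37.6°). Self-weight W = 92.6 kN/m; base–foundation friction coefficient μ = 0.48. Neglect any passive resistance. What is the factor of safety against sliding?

K_a = tan²(45° − 37.6°/2) = 0.2421.
P_a = ½K_aγH² = 0.5×0.2421×19.0×2.9² = 19.34 kN/m, acting at H/3 = 0.9667 m above the base.
FS_sliding = μW / P_a = 0.48×92.6 / 19.34 = 2.298.

2.30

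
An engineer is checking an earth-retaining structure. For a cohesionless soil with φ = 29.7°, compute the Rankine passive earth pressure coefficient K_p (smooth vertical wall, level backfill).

2.96

K_p = (1 + sin φ)/(1 − sin φ) = tan²(45° + 29.7°/2) = 2.964.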